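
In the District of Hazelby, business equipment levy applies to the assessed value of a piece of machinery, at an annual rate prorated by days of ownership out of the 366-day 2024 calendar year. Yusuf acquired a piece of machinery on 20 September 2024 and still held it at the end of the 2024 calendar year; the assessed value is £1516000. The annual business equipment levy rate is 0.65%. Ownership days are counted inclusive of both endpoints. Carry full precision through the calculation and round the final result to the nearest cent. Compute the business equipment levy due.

Days held (20 September – 31 December 2024): 103 out of 366
Tax = £1516000 × 0.65% × 103/366 = £2773.1202

£2773.12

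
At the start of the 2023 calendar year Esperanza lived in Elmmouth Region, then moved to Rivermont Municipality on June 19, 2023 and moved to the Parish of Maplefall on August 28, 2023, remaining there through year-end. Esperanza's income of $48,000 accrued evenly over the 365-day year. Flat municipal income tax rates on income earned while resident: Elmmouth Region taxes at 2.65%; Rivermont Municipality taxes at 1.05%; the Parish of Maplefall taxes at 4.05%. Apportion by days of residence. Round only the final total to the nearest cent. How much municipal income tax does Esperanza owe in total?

Elmmouth Region, January 1 – June 18, 2023: 169 days → $48,000 × 2.65% × 169/365 = $588.9534
Rivermont Municipality, June 19 – August 27, 2023: 70 days → $48,000 × 1.05% × 70/365 = $96.6575
The Parish of Maplefall, August 28 – December 31, 2023: 126 days → $48,000 × 4.05% × 126/365 = $671.0795
Total = $1,356.6904

$1,356.69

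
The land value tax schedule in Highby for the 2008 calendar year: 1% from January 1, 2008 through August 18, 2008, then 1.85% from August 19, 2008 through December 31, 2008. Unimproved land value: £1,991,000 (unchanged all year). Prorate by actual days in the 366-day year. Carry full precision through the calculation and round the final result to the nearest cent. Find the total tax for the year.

£26,152.27

January 1 – August 18, 2008: 231 days at 1% → £1,991,000 × 1% × 231/366 = £12,566.1475
August 19 – December 31, 2008: 135 days at 1.85% → £1,991,000 × 1.85% × 135/366 = £13,586.1270
Total = £26,152.2746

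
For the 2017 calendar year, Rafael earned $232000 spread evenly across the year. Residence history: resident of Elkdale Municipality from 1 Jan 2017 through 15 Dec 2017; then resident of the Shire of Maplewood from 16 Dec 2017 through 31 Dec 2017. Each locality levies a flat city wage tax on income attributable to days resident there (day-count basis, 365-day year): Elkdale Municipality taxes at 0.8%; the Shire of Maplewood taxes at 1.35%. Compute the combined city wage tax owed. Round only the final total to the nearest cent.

Elkdale Municipality, 1 Jan – 15 Dec 2017: 349 days → $232000 × 0.8% × 349/365 = $1774.6411
The Shire of Maplewood, 16 Dec – 31 Dec 2017: 16 days → $232000 × 1.35% × 16/365 = $137.2932
Total = $1911.9342

$1911.93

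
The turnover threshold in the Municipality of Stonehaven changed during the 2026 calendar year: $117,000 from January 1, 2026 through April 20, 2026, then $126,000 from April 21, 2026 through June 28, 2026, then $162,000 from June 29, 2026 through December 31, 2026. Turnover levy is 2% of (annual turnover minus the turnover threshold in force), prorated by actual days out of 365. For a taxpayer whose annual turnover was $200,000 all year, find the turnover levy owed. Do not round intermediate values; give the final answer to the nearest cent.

January 1 – April 20, 2026: 110 days, exemption $117,000 → ($200,000 − $117,000) × 2% × 110/365 = $500.2740
April 21 – June 28, 2026: 69 days, exemption $126,000 → ($200,000 − $126,000) × 2% × 69/365 = $279.7808
June 29 – December 31, 2026: 186 days, exemption $162,000 → ($200,000 − $162,000) × 2% × 186/365 = $387.2877
Total = $1,167.3425

$1,167.34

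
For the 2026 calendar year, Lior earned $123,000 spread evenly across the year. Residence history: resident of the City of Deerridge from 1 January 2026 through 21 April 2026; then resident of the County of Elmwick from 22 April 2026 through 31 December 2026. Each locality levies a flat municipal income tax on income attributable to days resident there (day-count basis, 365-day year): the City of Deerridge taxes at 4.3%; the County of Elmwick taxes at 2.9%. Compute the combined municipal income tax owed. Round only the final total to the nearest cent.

The City of Deerridge, 1 January – 21 April 2026: 111 days → $123,000 × 4.3% × 111/365 = $1,608.4356
The County of Elmwick, 22 April – 31 December 2026: 254 days → $123,000 × 2.9% × 254/365 = $2,482.2411
Total = $4,090.6767

$4,090.68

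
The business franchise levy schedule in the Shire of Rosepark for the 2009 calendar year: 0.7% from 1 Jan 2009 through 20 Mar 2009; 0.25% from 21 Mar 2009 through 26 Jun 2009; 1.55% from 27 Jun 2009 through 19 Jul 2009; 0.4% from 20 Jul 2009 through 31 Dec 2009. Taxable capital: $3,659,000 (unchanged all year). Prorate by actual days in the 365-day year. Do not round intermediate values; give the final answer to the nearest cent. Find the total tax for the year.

1 Jan – 20 Mar 2009: 79 days at 0.7% → $3,659,000 × 0.7% × 79/365 = $5,543.6356
21 Mar – 26 Jun 2009: 98 days at 0.25% → $3,659,000 × 0.25% × 98/365 = $2,456.0411
27 Jun – 19 Jul 2009: 23 days at 1.55% → $3,659,000 × 1.55% × 23/365 = $3,573.7904
20 Jul – 31 Dec 2009: 165 days at 0.4% → $3,659,000 × 0.4% × 165/365 = $6,616.2740
Total = $18,189.7411

$18,189.74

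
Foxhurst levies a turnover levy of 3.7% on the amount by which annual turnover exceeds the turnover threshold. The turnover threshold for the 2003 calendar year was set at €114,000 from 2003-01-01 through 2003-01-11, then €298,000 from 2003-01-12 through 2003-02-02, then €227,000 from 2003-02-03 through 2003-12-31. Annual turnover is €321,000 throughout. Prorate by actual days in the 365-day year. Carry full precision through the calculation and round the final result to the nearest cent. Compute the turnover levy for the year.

2003-01-01 to 2003-01-11: 11 days, exemption €114,000 → (€321,000 − €114,000) × 3.7% × 11/365 = €230.8192
2003-01-12 to 2003-02-02: 22 days, exemption €298,000 → (€321,000 − €298,000) × 3.7% × 22/365 = €51.2932
2003-02-03 to 2003-12-31: 332 days, exemption €227,000 → (€321,000 − €227,000) × 3.7% × 332/365 = €3,163.5507
Total = €3,445.6630

€3,445.66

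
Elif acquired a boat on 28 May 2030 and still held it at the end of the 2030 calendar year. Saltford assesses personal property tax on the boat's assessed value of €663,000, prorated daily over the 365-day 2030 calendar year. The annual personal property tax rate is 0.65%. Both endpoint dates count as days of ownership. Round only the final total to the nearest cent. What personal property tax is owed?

€2,573.89

Days held (28 May – 31 December 2030): 218 out of 365
Tax = €663,000 × 0.65% × 218/365 = €2,573.8932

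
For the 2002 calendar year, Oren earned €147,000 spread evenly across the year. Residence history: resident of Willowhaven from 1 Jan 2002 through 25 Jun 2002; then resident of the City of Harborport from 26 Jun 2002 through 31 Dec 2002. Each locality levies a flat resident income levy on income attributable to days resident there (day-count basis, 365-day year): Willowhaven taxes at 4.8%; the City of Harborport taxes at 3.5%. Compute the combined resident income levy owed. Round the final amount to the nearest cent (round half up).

€6,066.47

Willowhaven, 1 Jan – 25 Jun 2002: 176 days → €147,000 × 4.8% × 176/365 = €3,402.3452
The City of Harborport, 26 Jun – 31 Dec 2002: 189 days → €147,000 × 3.5% × 189/365 = €2,664.1233
Total = €6,066.4685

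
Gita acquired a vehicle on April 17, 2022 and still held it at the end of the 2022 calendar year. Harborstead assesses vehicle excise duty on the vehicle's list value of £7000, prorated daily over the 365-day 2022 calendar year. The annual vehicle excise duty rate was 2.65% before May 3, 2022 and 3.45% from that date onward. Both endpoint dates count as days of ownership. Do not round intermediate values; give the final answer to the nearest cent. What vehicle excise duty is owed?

£168.91

April 17 – May 2, 2022: 16 days at 2.65% → £7000 × 2.65% × 16/365 = £8.1315
May 3 – December 31, 2022: 243 days at 3.45% → £7000 × 3.45% × 243/365 = £160.7795
Total = £168.9110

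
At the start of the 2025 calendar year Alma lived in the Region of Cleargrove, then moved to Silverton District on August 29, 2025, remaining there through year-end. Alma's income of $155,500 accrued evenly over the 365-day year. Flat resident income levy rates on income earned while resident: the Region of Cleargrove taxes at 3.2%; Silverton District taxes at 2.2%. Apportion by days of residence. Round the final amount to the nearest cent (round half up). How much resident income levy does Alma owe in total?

The Region of Cleargrove, January 1 – August 28, 2025: 240 days → $155,500 × 3.2% × 240/365 = $3,271.8904
Silverton District, August 29 – December 31, 2025: 125 days → $155,500 × 2.2% × 125/365 = $1,171.5753
Total = $4,443.4658

$4,443.47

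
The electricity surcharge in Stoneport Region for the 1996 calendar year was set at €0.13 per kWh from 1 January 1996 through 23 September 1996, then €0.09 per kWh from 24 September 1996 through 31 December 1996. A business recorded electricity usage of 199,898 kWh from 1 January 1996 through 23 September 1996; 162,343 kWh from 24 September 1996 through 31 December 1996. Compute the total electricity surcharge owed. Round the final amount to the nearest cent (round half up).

€40597.61

1 January – 23 September 1996: 199,898 kWh at €0.13/kWh → €25986.74
24 September – 31 December 1996: 162,343 kWh at €0.09/kWh → €14610.87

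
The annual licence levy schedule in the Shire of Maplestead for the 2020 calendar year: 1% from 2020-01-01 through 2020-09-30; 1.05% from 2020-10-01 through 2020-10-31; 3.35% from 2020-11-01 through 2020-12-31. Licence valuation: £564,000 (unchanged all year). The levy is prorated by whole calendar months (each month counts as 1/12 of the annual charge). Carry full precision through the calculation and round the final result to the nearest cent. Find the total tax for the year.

2020-01-01 to 2020-09-30: 9 months at 1% → £564,000 × 1% × 9/12 = £4,230.0000
2020-10-01 to 2020-10-31: 1 month at 1.05% → £564,000 × 1.05% × 1/12 = £493.5000
2020-11-01 to 2020-12-31: 2 months at 3.35% → £564,000 × 3.35% × 2/12 = £3,149.0000
Total = £7,872.5000

£7,872.50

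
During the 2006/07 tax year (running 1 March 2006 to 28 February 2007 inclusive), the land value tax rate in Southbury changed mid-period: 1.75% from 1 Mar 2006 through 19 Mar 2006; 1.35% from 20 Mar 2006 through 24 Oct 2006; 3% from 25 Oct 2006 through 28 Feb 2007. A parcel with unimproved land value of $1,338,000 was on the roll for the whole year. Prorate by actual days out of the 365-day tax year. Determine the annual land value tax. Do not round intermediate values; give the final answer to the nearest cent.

1 Mar – 19 Mar 2006: 19 days at 1.75% → $1,338,000 × 1.75% × 19/365 = $1,218.8630
20 Mar – 24 Oct 2006: 219 days at 1.35% → $1,338,000 × 1.35% × 219/365 = $10,837.8000
25 Oct 2006 – 28 Feb 2007: 127 days at 3% → $1,338,000 × 3% × 127/365 = $13,966.5205
Total = $26,023.1836

$26,023.18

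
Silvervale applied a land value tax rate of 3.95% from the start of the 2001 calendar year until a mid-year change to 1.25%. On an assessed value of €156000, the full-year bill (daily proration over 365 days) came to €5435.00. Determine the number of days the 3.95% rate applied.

302 days

Let d = days at the first rate; then 365 − d days at the second rate.
€156000 × [3.95%·d + 1.25%·(365−d)] / 365 = €5435.00
Solving gives d = 302, so the new rate took effect on 30 Oct 2001.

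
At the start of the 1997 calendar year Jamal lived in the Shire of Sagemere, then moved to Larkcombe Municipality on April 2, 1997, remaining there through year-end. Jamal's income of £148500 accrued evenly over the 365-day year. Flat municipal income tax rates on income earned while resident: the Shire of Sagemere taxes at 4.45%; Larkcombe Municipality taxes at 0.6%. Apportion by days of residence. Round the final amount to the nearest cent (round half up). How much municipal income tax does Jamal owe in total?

The Shire of Sagemere, January 1 – April 1, 1997: 91 days → £148500 × 4.45% × 91/365 = £1647.5363
Larkcombe Municipality, April 2 – December 31, 1997: 274 days → £148500 × 0.6% × 274/365 = £668.8603
Total = £2316.3966

£2316.40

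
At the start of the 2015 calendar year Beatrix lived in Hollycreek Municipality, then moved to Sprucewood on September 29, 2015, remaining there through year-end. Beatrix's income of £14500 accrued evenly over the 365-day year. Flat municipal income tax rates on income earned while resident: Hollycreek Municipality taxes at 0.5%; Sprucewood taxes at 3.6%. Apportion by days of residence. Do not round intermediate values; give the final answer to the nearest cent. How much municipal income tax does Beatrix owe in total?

£188.26

Hollycreek Municipality, January 1 – September 28, 2015: 271 days → £14500 × 0.5% × 271/365 = £53.8288
Sprucewood, September 29 – December 31, 2015: 94 days → £14500 × 3.6% × 94/365 = £134.4329
Total = £188.2616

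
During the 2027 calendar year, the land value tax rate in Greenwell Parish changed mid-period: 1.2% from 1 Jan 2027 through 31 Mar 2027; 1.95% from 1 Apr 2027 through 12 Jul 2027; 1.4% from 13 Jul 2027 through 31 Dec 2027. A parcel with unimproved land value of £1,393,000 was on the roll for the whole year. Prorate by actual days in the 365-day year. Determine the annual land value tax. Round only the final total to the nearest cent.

£20,977.05

1 Jan – 31 Mar 2027: 90 days at 1.2% → £1,393,000 × 1.2% × 90/365 = £4,121.7534
1 Apr – 12 Jul 2027: 103 days at 1.95% → £1,393,000 × 1.95% × 103/365 = £7,665.3164
13 Jul – 31 Dec 2027: 172 days at 1.4% → £1,393,000 × 1.4% × 172/365 = £9,189.9836
Total = £20,977.0534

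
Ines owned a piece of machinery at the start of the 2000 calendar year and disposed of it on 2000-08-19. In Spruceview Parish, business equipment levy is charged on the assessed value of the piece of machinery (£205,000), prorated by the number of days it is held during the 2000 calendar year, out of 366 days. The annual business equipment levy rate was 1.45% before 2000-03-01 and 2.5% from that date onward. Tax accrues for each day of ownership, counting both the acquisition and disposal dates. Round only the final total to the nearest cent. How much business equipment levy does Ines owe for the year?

2000-01-01 to 2000-02-29: 60 days at 1.45% → £205,000 × 1.45% × 60/366 = £487.2951
2000-03-01 to 2000-08-19: 172 days at 2.5% → £205,000 × 2.5% × 172/366 = £2,408.4699
Total = £2,895.7650

£2,895.77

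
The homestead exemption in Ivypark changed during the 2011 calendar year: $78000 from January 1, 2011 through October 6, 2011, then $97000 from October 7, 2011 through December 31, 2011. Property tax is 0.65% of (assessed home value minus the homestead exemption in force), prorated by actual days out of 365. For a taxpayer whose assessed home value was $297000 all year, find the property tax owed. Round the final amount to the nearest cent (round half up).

$1394.40

January 1 – October 6, 2011: 279 days, exemption $78000 → ($297000 − $78000) × 0.65% × 279/365 = $1088.1000
October 7 – December 31, 2011: 86 days, exemption $97000 → ($297000 − $97000) × 0.65% × 86/365 = $306.3014
Total = $1394.4014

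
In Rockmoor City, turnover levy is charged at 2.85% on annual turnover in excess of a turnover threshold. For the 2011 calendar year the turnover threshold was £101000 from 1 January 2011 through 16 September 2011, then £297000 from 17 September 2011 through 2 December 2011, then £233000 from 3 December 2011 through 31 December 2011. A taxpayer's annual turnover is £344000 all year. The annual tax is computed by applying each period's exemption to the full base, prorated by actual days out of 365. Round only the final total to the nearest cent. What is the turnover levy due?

£5448.18

1 January – 16 September 2011: 259 days, exemption £101000 → (£344000 − £101000) × 2.85% × 259/365 = £4914.2589
17 September – 2 December 2011: 77 days, exemption £297000 → (£344000 − £297000) × 2.85% × 77/365 = £282.5795
3 December – 31 December 2011: 29 days, exemption £233000 → (£344000 − £233000) × 2.85% × 29/365 = £251.3466
Total = £5448.1849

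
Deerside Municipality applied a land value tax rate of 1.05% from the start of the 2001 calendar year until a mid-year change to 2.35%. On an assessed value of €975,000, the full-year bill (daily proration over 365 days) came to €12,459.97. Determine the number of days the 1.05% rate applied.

Let d = days at the first rate; then 365 − d days at the second rate.
€975,000 × [1.05%·d + 2.35%·(365−d)] / 365 = €12,459.97
Solving gives d = 301, so the new rate took effect on October 29, 2001.

301 days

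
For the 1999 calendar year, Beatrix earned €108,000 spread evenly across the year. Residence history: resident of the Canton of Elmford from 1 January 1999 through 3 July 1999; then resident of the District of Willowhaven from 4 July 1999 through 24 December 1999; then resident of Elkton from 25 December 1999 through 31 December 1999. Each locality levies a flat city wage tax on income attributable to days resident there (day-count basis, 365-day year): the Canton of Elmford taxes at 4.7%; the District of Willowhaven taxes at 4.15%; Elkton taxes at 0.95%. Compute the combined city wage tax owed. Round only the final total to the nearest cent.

The Canton of Elmford, 1 January – 3 July 1999: 184 days → €108,000 × 4.7% × 184/365 = €2,558.8603
The District of Willowhaven, 4 July – 24 December 1999: 174 days → €108,000 × 4.15% × 174/365 = €2,136.6247
Elkton, 25 December – 31 December 1999: 7 days → €108,000 × 0.95% × 7/365 = €19.6767
Total = €4,715.1616

€4,715.16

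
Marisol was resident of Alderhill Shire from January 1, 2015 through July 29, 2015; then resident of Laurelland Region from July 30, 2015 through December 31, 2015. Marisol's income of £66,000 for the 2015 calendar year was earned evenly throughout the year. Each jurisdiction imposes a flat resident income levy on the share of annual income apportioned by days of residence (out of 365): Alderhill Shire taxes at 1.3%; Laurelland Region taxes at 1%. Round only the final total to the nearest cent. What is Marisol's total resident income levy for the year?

Alderhill Shire, January 1 – July 29, 2015: 210 days → £66,000 × 1.3% × 210/365 = £493.6438
Laurelland Region, July 30 – December 31, 2015: 155 days → £66,000 × 1% × 155/365 = £280.2740
Total = £773.9178

£773.92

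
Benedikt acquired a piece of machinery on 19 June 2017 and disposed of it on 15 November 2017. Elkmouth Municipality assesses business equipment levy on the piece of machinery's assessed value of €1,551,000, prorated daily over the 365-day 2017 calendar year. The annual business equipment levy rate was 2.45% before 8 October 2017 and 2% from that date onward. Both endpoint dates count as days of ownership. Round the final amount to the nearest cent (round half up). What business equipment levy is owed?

19 June – 7 October 2017: 111 days at 2.45% → €1,551,000 × 2.45% × 111/365 = €11,556.0123
8 October – 15 November 2017: 39 days at 2% → €1,551,000 × 2% × 39/365 = €3,314.4658
Total = €14,870.4781

€14,870.48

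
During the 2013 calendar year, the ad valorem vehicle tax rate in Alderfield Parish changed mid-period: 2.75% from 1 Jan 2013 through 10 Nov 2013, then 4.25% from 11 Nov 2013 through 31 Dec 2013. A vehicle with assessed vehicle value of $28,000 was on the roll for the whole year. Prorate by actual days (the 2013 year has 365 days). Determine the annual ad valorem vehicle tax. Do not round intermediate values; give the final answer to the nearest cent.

1 Jan – 10 Nov 2013: 314 days at 2.75% → $28,000 × 2.75% × 314/365 = $662.4110
11 Nov – 31 Dec 2013: 51 days at 4.25% → $28,000 × 4.25% × 51/365 = $166.2740
Total = $828.6849

$828.68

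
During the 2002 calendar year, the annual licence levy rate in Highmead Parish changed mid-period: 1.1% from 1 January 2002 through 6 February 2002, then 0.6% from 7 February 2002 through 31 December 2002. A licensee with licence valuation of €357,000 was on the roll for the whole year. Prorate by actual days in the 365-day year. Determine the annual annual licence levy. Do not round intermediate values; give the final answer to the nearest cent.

1 January – 6 February 2002: 37 days at 1.1% → €357,000 × 1.1% × 37/365 = €398.0795
7 February – 31 December 2002: 328 days at 0.6% → €357,000 × 0.6% × 328/365 = €1,924.8658
Total = €2,322.9452

€2,322.95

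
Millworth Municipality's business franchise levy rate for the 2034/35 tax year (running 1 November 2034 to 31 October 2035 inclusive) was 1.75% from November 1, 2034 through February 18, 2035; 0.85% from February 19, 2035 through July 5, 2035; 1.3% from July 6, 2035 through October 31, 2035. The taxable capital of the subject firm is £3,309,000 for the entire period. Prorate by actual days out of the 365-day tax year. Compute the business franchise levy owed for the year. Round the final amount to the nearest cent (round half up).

November 1, 2034 – February 18, 2035: 110 days at 1.75% → £3,309,000 × 1.75% × 110/365 = £17,451.5753
February 19 – July 5, 2035: 137 days at 0.85% → £3,309,000 × 0.85% × 137/365 = £10,557.0699
July 6 – October 31, 2035: 118 days at 1.3% → £3,309,000 × 1.3% × 118/365 = £13,906.8658
Total = £41,915.5110

£41,915.51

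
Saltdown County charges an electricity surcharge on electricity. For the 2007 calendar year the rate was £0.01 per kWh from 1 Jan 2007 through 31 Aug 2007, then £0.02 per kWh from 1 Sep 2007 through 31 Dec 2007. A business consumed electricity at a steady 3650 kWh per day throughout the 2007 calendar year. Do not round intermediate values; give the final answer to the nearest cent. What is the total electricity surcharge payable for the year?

1 Jan – 31 Aug 2007: 243 days × 3650 kWh/day = 886,950 kWh at £0.01/kWh → £8869.50
1 Sep – 31 Dec 2007: 122 days × 3650 kWh/day = 445,300 kWh at £0.02/kWh → £8906.00

£17775.50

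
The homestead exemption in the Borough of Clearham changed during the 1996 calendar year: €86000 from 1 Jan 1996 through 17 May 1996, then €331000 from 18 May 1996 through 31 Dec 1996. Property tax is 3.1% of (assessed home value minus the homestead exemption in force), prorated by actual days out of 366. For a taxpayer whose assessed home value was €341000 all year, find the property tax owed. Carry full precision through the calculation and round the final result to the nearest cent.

1 Jan – 17 May 1996: 138 days, exemption €86000 → (€341000 − €86000) × 3.1% × 138/366 = €2980.5738
18 May – 31 Dec 1996: 228 days, exemption €331000 → (€341000 − €331000) × 3.1% × 228/366 = €193.1148
Total = €3173.6885

€3173.69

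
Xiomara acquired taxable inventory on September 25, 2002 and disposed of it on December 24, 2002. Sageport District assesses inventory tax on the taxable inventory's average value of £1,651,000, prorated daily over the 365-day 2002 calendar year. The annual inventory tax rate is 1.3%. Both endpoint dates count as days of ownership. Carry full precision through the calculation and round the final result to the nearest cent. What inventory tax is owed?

£5,351.05

Days held (September 25 – December 24, 2002): 91 out of 365
Tax = £1,651,000 × 1.3% × 91/365 = £5,351.0493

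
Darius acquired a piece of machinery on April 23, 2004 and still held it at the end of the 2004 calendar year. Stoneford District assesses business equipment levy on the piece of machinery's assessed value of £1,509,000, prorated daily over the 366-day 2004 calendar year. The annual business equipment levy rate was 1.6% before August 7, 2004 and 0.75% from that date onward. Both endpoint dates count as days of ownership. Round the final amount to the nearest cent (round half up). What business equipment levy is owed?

£11,538.08

April 23 – August 6, 2004: 106 days at 1.6% → £1,509,000 × 1.6% × 106/366 = £6,992.5246
August 7 – December 31, 2004: 147 days at 0.75% → £1,509,000 × 0.75% × 147/366 = £4,545.5533
Total = £11,538.0779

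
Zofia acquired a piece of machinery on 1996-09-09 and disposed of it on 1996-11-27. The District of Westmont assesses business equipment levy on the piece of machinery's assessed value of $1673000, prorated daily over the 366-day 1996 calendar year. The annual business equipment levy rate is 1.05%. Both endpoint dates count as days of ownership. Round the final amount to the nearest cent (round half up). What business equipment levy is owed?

$3839.67

Days held (1996-09-09 to 1996-11-27): 80 out of 366
Tax = $1673000 × 1.05% × 80/366 = $3839.6721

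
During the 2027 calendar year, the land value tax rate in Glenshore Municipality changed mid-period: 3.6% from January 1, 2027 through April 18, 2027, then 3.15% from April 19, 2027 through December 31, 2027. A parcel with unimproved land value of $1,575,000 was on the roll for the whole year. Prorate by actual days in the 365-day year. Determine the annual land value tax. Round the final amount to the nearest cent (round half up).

$51,709.62

January 1 – April 18, 2027: 108 days at 3.6% → $1,575,000 × 3.6% × 108/365 = $16,776.9863
April 19 – December 31, 2027: 257 days at 3.15% → $1,575,000 × 3.15% × 257/365 = $34,932.6370
Total = $51,709.6233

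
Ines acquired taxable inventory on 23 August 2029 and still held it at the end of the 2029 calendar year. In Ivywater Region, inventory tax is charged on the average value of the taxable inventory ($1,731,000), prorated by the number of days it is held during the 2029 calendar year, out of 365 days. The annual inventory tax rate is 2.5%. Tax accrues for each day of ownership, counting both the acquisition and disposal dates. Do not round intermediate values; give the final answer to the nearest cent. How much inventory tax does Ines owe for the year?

$15,531.58

Days held (23 August – 31 December 2029): 131 out of 365
Tax = $1,731,000 × 2.5% × 131/365 = $15,531.5753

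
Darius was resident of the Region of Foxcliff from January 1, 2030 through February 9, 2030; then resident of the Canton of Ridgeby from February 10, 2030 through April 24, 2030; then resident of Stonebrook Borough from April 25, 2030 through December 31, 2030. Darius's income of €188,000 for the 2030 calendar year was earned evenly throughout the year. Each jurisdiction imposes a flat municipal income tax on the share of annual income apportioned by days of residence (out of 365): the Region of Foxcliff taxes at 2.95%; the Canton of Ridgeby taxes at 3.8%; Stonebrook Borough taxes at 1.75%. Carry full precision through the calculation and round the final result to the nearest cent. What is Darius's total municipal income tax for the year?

€4,318.59

The Region of Foxcliff, January 1 – February 9, 2030: 40 days → €188,000 × 2.95% × 40/365 = €607.7808
The Canton of Ridgeby, February 10 – April 24, 2030: 74 days → €188,000 × 3.8% × 74/365 = €1,448.3726
Stonebrook Borough, April 25 – December 31, 2030: 251 days → €188,000 × 1.75% × 251/365 = €2,262.4384
Total = €4,318.5918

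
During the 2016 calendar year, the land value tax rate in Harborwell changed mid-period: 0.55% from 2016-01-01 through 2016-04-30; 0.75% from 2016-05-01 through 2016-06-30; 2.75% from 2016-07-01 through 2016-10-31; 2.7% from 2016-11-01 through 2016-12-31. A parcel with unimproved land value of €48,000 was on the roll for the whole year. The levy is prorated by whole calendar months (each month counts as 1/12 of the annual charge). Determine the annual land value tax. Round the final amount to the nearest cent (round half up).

€804.00

2016-01-01 to 2016-04-30: 4 months at 0.55% → €48,000 × 0.55% × 4/12 = €88.0000
2016-05-01 to 2016-06-30: 2 months at 0.75% → €48,000 × 0.75% × 2/12 = €60.0000
2016-07-01 to 2016-10-31: 4 months at 2.75% → €48,000 × 2.75% × 4/12 = €440.0000
2016-11-01 to 2016-12-31: 2 months at 2.7% → €48,000 × 2.7% × 2/12 = €216.0000
Total = €804.0000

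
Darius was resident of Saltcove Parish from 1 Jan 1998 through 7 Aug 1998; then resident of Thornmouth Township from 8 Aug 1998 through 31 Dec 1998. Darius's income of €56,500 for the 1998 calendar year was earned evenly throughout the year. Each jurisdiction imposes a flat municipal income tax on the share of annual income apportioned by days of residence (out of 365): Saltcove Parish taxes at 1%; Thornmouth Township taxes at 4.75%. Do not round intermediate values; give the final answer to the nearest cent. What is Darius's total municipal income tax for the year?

€1,412.50

Saltcove Parish, 1 Jan – 7 Aug 1998: 219 days → €56,500 × 1% × 219/365 = €339.0000
Thornmouth Township, 8 Aug – 31 Dec 1998: 146 days → €56,500 × 4.75% × 146/365 = €1,073.5000
Total = €1,412.5000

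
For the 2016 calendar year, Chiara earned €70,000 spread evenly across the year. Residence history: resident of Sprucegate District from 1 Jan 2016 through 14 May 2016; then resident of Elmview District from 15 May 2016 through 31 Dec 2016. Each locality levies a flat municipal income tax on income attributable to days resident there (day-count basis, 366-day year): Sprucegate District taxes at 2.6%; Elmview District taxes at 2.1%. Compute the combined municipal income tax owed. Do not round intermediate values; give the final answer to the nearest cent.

Sprucegate District, 1 Jan – 14 May 2016: 135 days → €70,000 × 2.6% × 135/366 = €671.3115
Elmview District, 15 May – 31 Dec 2016: 231 days → €70,000 × 2.1% × 231/366 = €927.7869
Total = €1,599.0984

€1,599.10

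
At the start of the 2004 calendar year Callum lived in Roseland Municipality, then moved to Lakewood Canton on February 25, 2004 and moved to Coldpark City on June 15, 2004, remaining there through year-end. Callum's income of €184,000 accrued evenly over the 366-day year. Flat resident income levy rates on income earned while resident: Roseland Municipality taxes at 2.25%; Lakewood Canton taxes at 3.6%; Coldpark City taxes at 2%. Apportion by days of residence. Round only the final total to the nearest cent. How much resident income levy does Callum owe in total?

€4,641.98

Roseland Municipality, January 1 – February 24, 2004: 55 days → €184,000 × 2.25% × 55/366 = €622.1311
Lakewood Canton, February 25 – June 14, 2004: 111 days → €184,000 × 3.6% × 111/366 = €2,008.9180
Coldpark City, June 15 – December 31, 2004: 200 days → €184,000 × 2% × 200/366 = €2,010.9290
Total = €4,641.9781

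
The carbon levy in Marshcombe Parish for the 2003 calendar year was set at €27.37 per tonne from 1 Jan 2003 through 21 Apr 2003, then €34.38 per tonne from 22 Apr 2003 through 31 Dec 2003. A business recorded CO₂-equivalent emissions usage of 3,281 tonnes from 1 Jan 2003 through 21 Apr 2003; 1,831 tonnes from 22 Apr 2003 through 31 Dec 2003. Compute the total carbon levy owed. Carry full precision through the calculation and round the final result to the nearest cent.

€152,750.75

1 Jan – 21 Apr 2003: 3,281 tonnes at €27.37/tonne → €89,800.97
22 Apr – 31 Dec 2003: 1,831 tonnes at €34.38/tonne → €62,949.78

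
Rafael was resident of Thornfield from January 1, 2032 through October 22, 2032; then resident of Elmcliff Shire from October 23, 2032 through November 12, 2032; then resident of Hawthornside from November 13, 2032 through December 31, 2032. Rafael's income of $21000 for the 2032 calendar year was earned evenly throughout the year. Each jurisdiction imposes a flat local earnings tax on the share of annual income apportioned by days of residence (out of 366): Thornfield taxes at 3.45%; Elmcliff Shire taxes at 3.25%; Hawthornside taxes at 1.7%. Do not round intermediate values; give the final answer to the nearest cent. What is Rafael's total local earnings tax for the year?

$672.89

Thornfield, January 1 – October 22, 2032: 296 days → $21000 × 3.45% × 296/366 = $585.9344
Elmcliff Shire, October 23 – November 12, 2032: 21 days → $21000 × 3.25% × 21/366 = $39.1598
Hawthornside, November 13 – December 31, 2032: 49 days → $21000 × 1.7% × 49/366 = $47.7951
Total = $672.8893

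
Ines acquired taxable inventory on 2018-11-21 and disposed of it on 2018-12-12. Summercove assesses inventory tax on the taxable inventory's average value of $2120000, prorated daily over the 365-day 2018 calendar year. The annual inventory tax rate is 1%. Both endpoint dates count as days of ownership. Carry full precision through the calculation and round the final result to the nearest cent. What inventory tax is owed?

$1277.81

Days held (2018-11-21 to 2018-12-12): 22 out of 365
Tax = $2120000 × 1% × 22/365 = $1277.8082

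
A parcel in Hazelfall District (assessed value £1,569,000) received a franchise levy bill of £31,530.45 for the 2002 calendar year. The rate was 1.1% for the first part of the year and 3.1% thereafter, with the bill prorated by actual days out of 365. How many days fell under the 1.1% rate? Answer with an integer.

199 days

Let d = days at the first rate; then 365 − d days at the second rate.
£1,569,000 × [1.1%·d + 3.1%·(365−d)] / 365 = £31,530.45
Solving gives d = 199, so the new rate took effect on 19 Jul 2002.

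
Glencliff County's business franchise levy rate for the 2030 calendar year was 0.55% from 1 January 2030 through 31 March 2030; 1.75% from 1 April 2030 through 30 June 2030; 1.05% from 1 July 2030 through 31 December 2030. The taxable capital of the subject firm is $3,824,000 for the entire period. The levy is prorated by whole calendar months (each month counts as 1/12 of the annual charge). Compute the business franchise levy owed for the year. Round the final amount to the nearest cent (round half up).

$42,064.00

1 January – 31 March 2030: 3 months at 0.55% → $3,824,000 × 0.55% × 3/12 = $5,258.0000
1 April – 30 June 2030: 3 months at 1.75% → $3,824,000 × 1.75% × 3/12 = $16,730.0000
1 July – 31 December 2030: 6 months at 1.05% → $3,824,000 × 1.05% × 6/12 = $20,076.0000
Total = $42,064.0000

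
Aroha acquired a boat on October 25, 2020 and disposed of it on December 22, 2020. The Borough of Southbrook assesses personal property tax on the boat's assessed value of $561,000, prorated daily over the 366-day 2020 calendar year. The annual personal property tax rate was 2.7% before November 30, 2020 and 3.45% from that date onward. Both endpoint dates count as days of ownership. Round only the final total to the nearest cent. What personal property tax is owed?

$2,706.14

October 25 – November 29, 2020: 36 days at 2.7% → $561,000 × 2.7% × 36/366 = $1,489.8689
November 30 – December 22, 2020: 23 days at 3.45% → $561,000 × 3.45% × 23/366 = $1,216.2664
Total = $2,706.1352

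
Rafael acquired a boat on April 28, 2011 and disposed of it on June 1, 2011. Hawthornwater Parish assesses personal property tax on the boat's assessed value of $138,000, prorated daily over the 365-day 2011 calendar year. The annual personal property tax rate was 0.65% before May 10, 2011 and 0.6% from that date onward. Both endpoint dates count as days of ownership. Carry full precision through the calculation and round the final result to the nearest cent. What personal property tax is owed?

$81.67

April 28 – May 9, 2011: 12 days at 0.65% → $138,000 × 0.65% × 12/365 = $29.4904
May 10 – June 1, 2011: 23 days at 0.6% → $138,000 × 0.6% × 23/365 = $52.1753
Total = $81.6658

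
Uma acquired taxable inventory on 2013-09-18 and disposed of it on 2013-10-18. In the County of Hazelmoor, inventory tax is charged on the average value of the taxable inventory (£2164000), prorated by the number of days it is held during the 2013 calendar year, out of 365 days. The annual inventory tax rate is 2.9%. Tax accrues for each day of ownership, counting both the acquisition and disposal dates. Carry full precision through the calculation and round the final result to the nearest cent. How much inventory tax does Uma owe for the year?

Days held (2013-09-18 to 2013-10-18): 31 out of 365
Tax = £2164000 × 2.9% × 31/365 = £5329.9616

£5329.96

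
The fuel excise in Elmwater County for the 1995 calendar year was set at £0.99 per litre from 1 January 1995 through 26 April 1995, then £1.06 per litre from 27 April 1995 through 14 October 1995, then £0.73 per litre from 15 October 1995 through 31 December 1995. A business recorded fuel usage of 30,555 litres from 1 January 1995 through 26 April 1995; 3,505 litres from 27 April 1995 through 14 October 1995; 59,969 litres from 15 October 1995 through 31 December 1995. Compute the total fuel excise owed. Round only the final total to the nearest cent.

1 January – 26 April 1995: 30,555 litres at £0.99/litre → £30,249.45
27 April – 14 October 1995: 3,505 litres at £1.06/litre → £3,715.30
15 October – 31 December 1995: 59,969 litres at £0.73/litre → £43,777.37

£77,742.12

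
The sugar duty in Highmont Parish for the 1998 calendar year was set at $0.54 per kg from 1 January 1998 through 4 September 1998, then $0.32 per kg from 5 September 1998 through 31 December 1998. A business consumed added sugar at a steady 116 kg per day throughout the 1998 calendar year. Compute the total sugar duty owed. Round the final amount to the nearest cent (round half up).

$19852.24

1 January – 4 September 1998: 247 days × 116 kg/day = 28,652 kg at $0.54/kg → $15472.08
5 September – 31 December 1998: 118 days × 116 kg/day = 13,688 kg at $0.32/kg → $4380.16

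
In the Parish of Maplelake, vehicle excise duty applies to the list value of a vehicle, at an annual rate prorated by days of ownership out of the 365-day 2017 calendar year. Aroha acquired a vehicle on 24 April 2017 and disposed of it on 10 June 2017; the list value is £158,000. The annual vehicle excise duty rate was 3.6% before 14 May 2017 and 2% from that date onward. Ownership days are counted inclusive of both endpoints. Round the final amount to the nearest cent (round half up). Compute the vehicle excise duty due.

£554.08

24 April – 13 May 2017: 20 days at 3.6% → £158,000 × 3.6% × 20/365 = £311.6712
14 May – 10 June 2017: 28 days at 2% → £158,000 × 2% × 28/365 = £242.4110
Total = £554.0822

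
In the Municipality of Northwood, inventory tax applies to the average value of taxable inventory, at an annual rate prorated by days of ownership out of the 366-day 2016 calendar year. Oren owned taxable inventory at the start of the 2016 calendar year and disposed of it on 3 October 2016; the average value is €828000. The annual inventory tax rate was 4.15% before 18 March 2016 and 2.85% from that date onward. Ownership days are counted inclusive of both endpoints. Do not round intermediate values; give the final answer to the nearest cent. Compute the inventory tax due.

1 January – 17 March 2016: 77 days at 4.15% → €828000 × 4.15% × 77/366 = €7229.1639
18 March – 3 October 2016: 200 days at 2.85% → €828000 × 2.85% × 200/366 = €12895.0820
Total = €20124.2459

€20124.25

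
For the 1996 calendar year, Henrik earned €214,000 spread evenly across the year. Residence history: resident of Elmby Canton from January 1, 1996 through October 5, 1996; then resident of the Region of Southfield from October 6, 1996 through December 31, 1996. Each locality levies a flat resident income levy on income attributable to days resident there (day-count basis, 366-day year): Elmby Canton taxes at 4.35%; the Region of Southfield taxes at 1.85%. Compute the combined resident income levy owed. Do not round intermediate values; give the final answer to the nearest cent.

Elmby Canton, January 1 – October 5, 1996: 279 days → €214,000 × 4.35% × 279/366 = €7,096.2049
The Region of Southfield, October 6 – December 31, 1996: 87 days → €214,000 × 1.85% × 87/366 = €941.0738
Total = €8,037.2787

€8,037.28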